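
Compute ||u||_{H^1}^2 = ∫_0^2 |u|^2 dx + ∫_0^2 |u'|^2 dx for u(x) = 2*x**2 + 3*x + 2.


||u||_{H^1}^2 = 1298/5

The H^1 norm (squared) on an interval (0, L) is
  ||u||_{H^1}^2 = ∫_0^L u(x)^2 dx + ∫_0^L u'(x)^2 dx.
Compute u'(x) = 4*x + 3.
Then u(x)^2 = 4*x**4 + 12*x**3 + 17*x**2 + 12*x + 4 and u'(x)^2 = 16*x**2 + 24*x + 9.
Integrate each monomial from 0 to 2 using ∫_0^2 c·x^n dx = c·2^(n+1)/(n+1):
  ∫_0^2 u(x)^2 dx = ∫_0^2 (4*x^4 + 12*x^3 + 17*x^2 + 12*x + 4) dx. Term by term:
    ∫_0^2 4*x^4 dx = 128/5;  ∫_0^2 12*x^3 dx = 48;  ∫_0^2 17*x^2 dx = 136/3;
    ∫_0^2 12*x dx = 24;  ∫_0^2 4 dx = 8.
  Sum: 128/5 + 48 + 136/3 + 24 + 8 = 2264/15.
  ∫_0^2 u'(x)^2 dx = ∫_0^2 (16*x^2 + 24*x + 9) dx. Term by term:
    ∫_0^2 16*x^2 dx = 128/3;  ∫_0^2 24*x dx = 48;  ∫_0^2 9 dx = 18.
  Sum: 128/3 + 48 + 18 = 326/3.
Adding: ||u||_{H^1}^2 = 2264/15 + 326/3 = 1298/5.


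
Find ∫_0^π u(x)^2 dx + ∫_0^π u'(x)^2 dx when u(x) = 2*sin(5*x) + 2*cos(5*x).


||u||_{H^1(0,π)}^2 = 104*π

u'(x) = -10*sin(5*x) + 10*cos(5*x).
Expand u² and (u')² and integrate term by term on (0, π), using: for integers n ≥ 1, ∫_0^π sin²(nx) dx = ∫_0^π cos²(nx) dx = π/2; for n ≠ n', ∫_0^π sin(nx)sin(n'x) dx = ∫_0^π cos(nx)cos(n'x) dx = 0; and by product-to-sum, ∫_0^π sin(nx)cos(n'x) dx = ½∫_0^π [sin((n+n')x) + sin((n−n')x)] dx, which is 0 when n+n' is even and 2n/(n²−n'²) when n+n' is odd (it need not vanish on (0, π)).
  u² squared terms: (2)²·∫cos(5x)² dx = 4·π/2 = 2*π;  (2)²·∫sin(5x)² dx = 4·π/2 = 2*π.
  u² cross terms: 2·(2)·(2)·∫cos(5x)·sin(5x) dx = 8·(0) = 0.
  So ∫_0^π u² dx = 2*π + 2*π + 0 = 4*π.
  (u')² squared terms: (-10)²·∫sin(5x)² dx = 100·π/2 = 50*π;  (10)²·∫cos(5x)² dx = 100·π/2 = 50*π.
  (u')² cross terms: 2·(-10)·(10)·∫sin(5x)·cos(5x) dx = -200·(0) = 0.
  So ∫_0^π (u')² dx = 50*π + 50*π + 0 = 100*π.
||u||_{H^1}^2 = (4*π) + (100*π) = 104*π.


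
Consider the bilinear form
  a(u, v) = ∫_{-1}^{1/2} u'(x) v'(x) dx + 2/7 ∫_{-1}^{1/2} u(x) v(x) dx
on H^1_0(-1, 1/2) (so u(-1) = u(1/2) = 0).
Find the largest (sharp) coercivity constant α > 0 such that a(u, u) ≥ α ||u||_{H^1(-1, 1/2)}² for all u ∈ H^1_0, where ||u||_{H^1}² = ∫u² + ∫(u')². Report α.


α = 2*(9 + 14*π^2)/(7*(9 + 4*π^2))

Coercivity of a(·,·) on H^1_0(-1, 1/2) means a(u, u) ≥ α ||u||_{H^1}² for every u ∈ H^1_0.
The interval has length L = 3/2, and Poincaré/coercivity depend only on L. Here a(u, u) = ∫(u')² + (2/7)·∫u².
Here 0 < c = 2/7 < 1. The condition a(u,u) ≥ α||u||_{H^1}² reads (1−α)∫(u')² ≥ (α−c)∫u². Any admissible α is ≤ 1 (rapidly oscillating u have ∫u²/∫(u')² → 0), and α = 1 would force 0 ≥ (1−c)∫u², impossible since c < 1; so 1−α > 0. By the sharp Poincaré inequality on H^1_0 of an interval of length L, ∫(u')² ≥ (π/L)²∫u² with equality for the first sine mode sin(π(x−x₀)/L) (x₀ the left endpoint), so the inequality holds for all u iff (1−α)(π/L)² ≥ α − c, i.e. α ≤ ((π/L)² + c)/((π/L)² + 1) = (1 + c(L/π)²)/(1 + (L/π)²). With (π/L)² = 4*π^2/9 and c = 2/7, the largest admissible constant is α = ((π/L)² + c)/((π/L)² + 1).
Simplifying, α = 2*(9 + 14*π^2)/(7*(9 + 4*π^2)).


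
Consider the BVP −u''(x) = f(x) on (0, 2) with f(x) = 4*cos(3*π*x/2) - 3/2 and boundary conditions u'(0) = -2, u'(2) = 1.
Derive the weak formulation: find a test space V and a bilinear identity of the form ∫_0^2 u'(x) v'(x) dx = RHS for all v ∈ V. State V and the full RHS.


V = H^1(0, 2) (v unrestricted at boundary; u is determined up to an additive constant); weak form: ∫_0^2 u'v' dx = ∫_0^2 (4*cos(3*π*x/2) - 3/2) v dx + v(2) + 2·v(0) for all v ∈ V.

Multiply both sides by a test function v and integrate from 0 to 2:
  ∫_0^2 −u''(x) v(x) dx = ∫_0^2 f(x) v(x) dx.
Integrate the LHS by parts once:
  ∫_0^2 −u'' v dx = −[u'(x) v(x)]_0^2 + ∫_0^2 u'(x) v'(x) dx.
Thus ∫_0^2 u'(x) v'(x) dx = ∫_0^2 f(x) v(x) dx + [u'(x) v(x)]_0^2.
Choose V so that boundary terms are either known or forced to vanish.
u has inhomogeneous Neumann u'(0) = -2, u'(2) = 1. [u' v]_0^2 = (1)·v(2) − (-2)·v(0) = v(2) + 2·v(0). Take V = H^1(0, 2); boundary term becomes part of RHS.
Weak formulation: find u (satisfying any essential BC) such that ∫_0^2 u'(x) v'(x) dx = ∫_0^2 f v dx + v(2) + 2·v(0) for all v ∈ V (Neumann data are natural BCs: they enter the RHS as boundary terms).
Substituting f(x) = 4*cos(3*π*x/2) - 3/2, the right-hand side is ∫_0^2 (4*cos(3*π*x/2) - 3/2) v dx + v(2) + 2·v(0).
Compatibility check (pure Neumann): taking v ≡ 1 ∈ V gives 0 = ∫_0^2 f dx + (1) − (-2), i.e. ∫_0^2 f dx must equal u'(0) − u'(2) = -3. Indeed ∫_0^2 (4*cos(3*π*x/2) - 3/2) dx = -3, so the data are compatible. The solution is then unique only up to an additive constant (fix it e.g. by requiring ∫_0^2 u dx = 0).


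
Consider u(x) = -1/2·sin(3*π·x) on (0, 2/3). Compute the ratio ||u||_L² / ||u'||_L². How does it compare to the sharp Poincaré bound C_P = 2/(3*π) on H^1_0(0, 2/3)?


||u||_L² / ||u'||_L² = 1/(3*π) < C_P = 2/(3*π).

u(x) = -1/2·sin(3*π·x), so u'(x) = -3*π*cos(3*π*x)/2.
Writing u(x) = A·sin(kπx/L) with A = -1/2 and k = 2, use ∫_0^L sin²(kπx/L) dx = L/2 and ∫_0^L cos²(kπx/L) dx = L/2.
u² = 1/4·sin²(3*π·x) and (u')² = 9*π^2/4·cos²(3*π·x), and each of sin², cos² integrates to L/2 = 1/3 over (0, 2/3).
∫_0^2/3 u² dx = 1/12, so ||u||_L² = sqrt(3)/6.
∫_0^2/3 (u')² dx = 3*π^2/4, so ||u'||_L² = sqrt(3)*π/2.
Ratio ||u||_L² / ||u'||_L² = 1/(3*π).
Sharp Poincaré constant on H^1_0(0, 2/3) is C_P = L/π = 2/(3*π), achieved by sin(3*π/2·x).
This is the k = 2 harmonic; the ratio L/(kπ) is strictly less than C_P = L/π, consistent with the sharp inequality ||u||_L² ≤ C_P ||u'||_L².


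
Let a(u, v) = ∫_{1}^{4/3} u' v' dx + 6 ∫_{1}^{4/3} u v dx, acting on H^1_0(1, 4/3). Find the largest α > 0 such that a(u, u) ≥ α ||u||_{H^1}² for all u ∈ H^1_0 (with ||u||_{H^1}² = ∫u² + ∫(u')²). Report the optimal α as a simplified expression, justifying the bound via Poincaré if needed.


α = 1

Coercivity of a(·,·) on H^1_0(1, 4/3) means a(u, u) ≥ α ||u||_{H^1}² for every u ∈ H^1_0.
The interval has length L = 1/3, and Poincaré/coercivity depend only on L. Here a(u, u) = ∫(u')² + (6)·∫u².
Here c = 6 ≥ 1, so a(u,u) = ∫(u')² + c∫u² ≥ ∫(u')² + ∫u² = ||u||_{H^1}², i.e. α = 1 works. No larger α is possible: a(u,u) ≥ α||u||_{H^1}² means (1−α)∫(u')² ≥ (α−c)∫u², and for the modes u_n = sin(nπ(x−x₀)/L) (x₀ the left endpoint) one has ∫u_n²/∫(u_n')² = (L/(nπ))² → 0, so a(u_n,u_n)/||u_n||_{H^1}² → 1. Hence the optimal constant is α = 1.
Therefore α = 1.


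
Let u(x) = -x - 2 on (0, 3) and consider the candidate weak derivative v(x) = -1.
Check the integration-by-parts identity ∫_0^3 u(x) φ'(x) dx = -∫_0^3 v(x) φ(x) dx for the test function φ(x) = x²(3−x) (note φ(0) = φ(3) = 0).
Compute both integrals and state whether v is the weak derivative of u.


LHS = 27/4, RHS = 27/4. Yes, v = u' weakly.

u(x) = -x - 2, classical derivative u'(x) = -1.
φ(x) = x²(3−x), so φ'(x) = 3*x*(2 - x).
Note φ(0) = φ(3) = 0, so the boundary term u·φ vanishes.
LHS = ∫_0^3 u(x) φ'(x) dx = ∫_0^3 (3*x^3 - 12*x) dx. Term by term:
  ∫_0^3 3*x^3 dx = 243/4;  ∫_0^3 -12*x dx = -54.
Sum: 243/4 − 54 = 27/4.
So LHS = 27/4.
∫_0^3 v(x) φ(x) dx = ∫_0^3 (x^3 - 3*x^2) dx. Term by term:
  ∫_0^3 x^3 dx = 81/4;  ∫_0^3 -3*x^2 dx = -27.
Sum: 81/4 − 27 = -27/4.
So RHS = -∫_0^3 v(x) φ(x) dx = 27/4.
LHS = RHS, so the identity holds for this test φ.
Moreover u is smooth here and v(x) = u'(x) = -1 pointwise, so the identity holds for every test function. Hence v is the weak derivative of u.


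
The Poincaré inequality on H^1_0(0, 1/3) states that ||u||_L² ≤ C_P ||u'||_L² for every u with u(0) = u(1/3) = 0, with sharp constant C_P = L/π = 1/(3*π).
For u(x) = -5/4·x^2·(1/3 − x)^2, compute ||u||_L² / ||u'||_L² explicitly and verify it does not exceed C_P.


||u||_L² / ||u'||_L² = sqrt(3)/18 < C_P = 1/(3*π).

u(x) = -5/4·x^2·(1/3 − x)^2, so u'(x) = 5*x*(-18*x^2 + 9*x - 1)/18.
u(x) = -5/4·x^2·(1/3 − x)^2 vanishes at x = 0 and x = 1/3, so u ∈ H^1_0(0, 1/3). Differentiate via the product rule and integrate the resulting polynomials term by term.
  ∫_0^1/3 u² dx = ∫_0^1/3 (25*x^8/16 - 25*x^7/12 + 25*x^6/24 - 25*x^5/108 + 25*x^4/1296) dx. Term by term:
    ∫_0^1/3 25*x^8/16 dx = 25/2834352;  ∫_0^1/3 -25*x^7/12 dx = -25/629856;  ∫_0^1/3 25*x^6/24 dx = 25/367416;
    ∫_0^1/3 -25*x^5/108 dx = -25/472392;  ∫_0^1/3 25*x^4/1296 dx = 5/314928.
  Sum: 25/2834352 − 25/629856 + 25/367416 − 25/472392 + 5/314928 = 5/39680928.
  ∫_0^1/3 (u')² dx = ∫_0^1/3 (25*x^6 - 25*x^5 + 325*x^4/36 - 25*x^3/18 + 25*x^2/324) dx. Term by term:
    ∫_0^1/3 25*x^6 dx = 25/15309;  ∫_0^1/3 -25*x^5 dx = -25/4374;  ∫_0^1/3 325*x^4/36 dx = 65/8748;
    ∫_0^1/3 -25*x^3/18 dx = -25/5832;  ∫_0^1/3 25*x^2/324 dx = 25/26244.
  Sum: 25/15309 − 25/4374 + 65/8748 − 25/5832 + 25/26244 = 5/367416.
∫_0^1/3 u² dx = 5/39680928, so ||u||_L² = sqrt(210)/40824.
∫_0^1/3 (u')² dx = 5/367416, so ||u'||_L² = sqrt(70)/2268.
Ratio ||u||_L² / ||u'||_L² = sqrt(3)/18.
Sharp Poincaré constant on H^1_0(0, 1/3) is C_P = L/π = 1/(3*π), achieved by sin(3*π·x).
A polynomial bump cannot attain the sharp Poincaré constant (only the first sine eigenfunction does), so the ratio is strictly less than C_P, consistent with ||u||_L² ≤ C_P ||u'||_L².


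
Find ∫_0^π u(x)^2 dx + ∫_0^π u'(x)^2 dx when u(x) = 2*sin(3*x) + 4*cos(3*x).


||u||_{H^1(0,π)}^2 = 100*π

u'(x) = -12*sin(3*x) + 6*cos(3*x).
Expand u² and (u')² and integrate term by term on (0, π), using: for integers n ≥ 1, ∫_0^π sin²(nx) dx = ∫_0^π cos²(nx) dx = π/2; for n ≠ n', ∫_0^π sin(nx)sin(n'x) dx = ∫_0^π cos(nx)cos(n'x) dx = 0; and by product-to-sum, ∫_0^π sin(nx)cos(n'x) dx = ½∫_0^π [sin((n+n')x) + sin((n−n')x)] dx, which is 0 when n+n' is even and 2n/(n²−n'²) when n+n' is odd (it need not vanish on (0, π)).
  u² squared terms: (2)²·∫sin(3x)² dx = 4·π/2 = 2*π;  (4)²·∫cos(3x)² dx = 16·π/2 = 8*π.
  u² cross terms: 2·(2)·(4)·∫sin(3x)·cos(3x) dx = 16·(0) = 0.
  So ∫_0^π u² dx = 2*π + 8*π + 0 = 10*π.
  (u')² squared terms: (-12)²·∫sin(3x)² dx = 144·π/2 = 72*π;  (6)²·∫cos(3x)² dx = 36·π/2 = 18*π.
  (u')² cross terms: 2·(-12)·(6)·∫sin(3x)·cos(3x) dx = -144·(0) = 0.
  So ∫_0^π (u')² dx = 72*π + 18*π + 0 = 90*π.
||u||_{H^1}^2 = (10*π) + (90*π) = 100*π.


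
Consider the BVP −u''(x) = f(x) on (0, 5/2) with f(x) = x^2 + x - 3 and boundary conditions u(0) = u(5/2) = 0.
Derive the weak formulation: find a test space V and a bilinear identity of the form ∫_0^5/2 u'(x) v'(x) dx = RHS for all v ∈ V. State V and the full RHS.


V = H^1_0(0, 5/2) (so v(0) = v(5/2) = 0); weak form: ∫_0^5/2 u'v' dx = ∫_0^5/2 (x^2 + x - 3) v dx for all v ∈ V.

Multiply both sides by a test function v and integrate from 0 to 5/2:
  ∫_0^5/2 −u''(x) v(x) dx = ∫_0^5/2 f(x) v(x) dx.
Integrate the LHS by parts once:
  ∫_0^5/2 −u'' v dx = −[u'(x) v(x)]_0^5/2 + ∫_0^5/2 u'(x) v'(x) dx.
Thus ∫_0^5/2 u'(x) v'(x) dx = ∫_0^5/2 f(x) v(x) dx + [u'(x) v(x)]_0^5/2.
Choose V so that boundary terms are either known or forced to vanish.
u is Dirichlet: u(0) = u(5/2) = 0. Let V = H^1_0(0, 5/2); then v(0) = v(5/2) = 0, and [u' v]_0^5/2 = 0.
Weak formulation: find u (satisfying any essential BC) such that ∫_0^5/2 u'(x) v'(x) dx = ∫_0^5/2 f v dx for all v ∈ V.
Substituting f(x) = x^2 + x - 3, the right-hand side is ∫_0^5/2 (x^2 + x - 3) v dx.


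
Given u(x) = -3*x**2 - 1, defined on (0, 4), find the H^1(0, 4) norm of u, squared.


||u||_{H^1}^2 = 13716/5

The H^1 norm (squared) on an interval (0, L) is
  ||u||_{H^1}^2 = ∫_0^L u(x)^2 dx + ∫_0^L u'(x)^2 dx.
Compute u'(x) = -6*x.
Then u(x)^2 = 9*x**4 + 6*x**2 + 1 and u'(x)^2 = 36*x**2.
Integrate each monomial from 0 to 4 using ∫_0^4 c·x^n dx = c·4^(n+1)/(n+1):
  ∫_0^4 u(x)^2 dx = ∫_0^4 (9*x^4 + 6*x^2 + 1) dx. Term by term:
    ∫_0^4 9*x^4 dx = 9216/5;  ∫_0^4 6*x^2 dx = 128;  ∫_0^4 1 dx = 4.
  Sum: 9216/5 + 128 + 4 = 9876/5.
  ∫_0^4 u'(x)^2 dx = ∫_0^4 (36*x^2) dx. Term by term:
    ∫_0^4 36*x^2 dx = 768.
Adding: ||u||_{H^1}^2 = 9876/5 + 768 = 13716/5.


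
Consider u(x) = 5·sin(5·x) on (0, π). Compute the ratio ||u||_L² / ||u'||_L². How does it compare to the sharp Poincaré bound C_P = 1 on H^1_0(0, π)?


||u||_L² / ||u'||_L² = 1/5 < C_P = 1.

u(x) = 5·sin(5·x), so u'(x) = 25*cos(5*x).
Writing u(x) = A·sin(kπx/L) with A = 5 and k = 5, use ∫_0^L sin²(kπx/L) dx = L/2 and ∫_0^L cos²(kπx/L) dx = L/2.
u² = 25·sin²(5·x) and (u')² = 625·cos²(5·x), and each of sin², cos² integrates to L/2 = π/2 over (0, π).
∫_0^π u² dx = 25*π/2, so ||u||_L² = 5*sqrt(2)*sqrt(π)/2.
∫_0^π (u')² dx = 625*π/2, so ||u'||_L² = 25*sqrt(2)*sqrt(π)/2.
Ratio ||u||_L² / ||u'||_L² = 1/5.
Sharp Poincaré constant on H^1_0(0, π) is C_P = L/π = 1, achieved by sin(x).
This is the k = 5 harmonic; the ratio L/(kπ) is strictly less than C_P = L/π, consistent with the sharp inequality ||u||_L² ≤ C_P ||u'||_L².


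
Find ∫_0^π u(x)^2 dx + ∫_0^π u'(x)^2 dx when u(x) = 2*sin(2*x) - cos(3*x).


||u||_{H^1(0,π)}^2 = 32 + 15*π

u'(x) = 3*sin(3*x) + 4*cos(2*x).
Expand u² and (u')² and integrate term by term on (0, π), using: for integers n ≥ 1, ∫_0^π sin²(nx) dx = ∫_0^π cos²(nx) dx = π/2; for n ≠ n', ∫_0^π sin(nx)sin(n'x) dx = ∫_0^π cos(nx)cos(n'x) dx = 0; and by product-to-sum, ∫_0^π sin(nx)cos(n'x) dx = ½∫_0^π [sin((n+n')x) + sin((n−n')x)] dx, which is 0 when n+n' is even and 2n/(n²−n'²) when n+n' is odd (it need not vanish on (0, π)).
  u² squared terms: (-1)²·∫cos(3x)² dx = 1·π/2 = π/2;  (2)²·∫sin(2x)² dx = 4·π/2 = 2*π.
  u² cross terms: 2·(-1)·(2)·∫cos(3x)·sin(2x) dx = -4·(-4/5) = 16/5.
  So ∫_0^π u² dx = π/2 + 2*π + 16/5 = 16/5 + 5*π/2.
  (u')² squared terms: (3)²·∫sin(3x)² dx = 9·π/2 = 9*π/2;  (4)²·∫cos(2x)² dx = 16·π/2 = 8*π.
  (u')² cross terms: 2·(3)·(4)·∫sin(3x)·cos(2x) dx = 24·(6/5) = 144/5.
  So ∫_0^π (u')² dx = 9*π/2 + 8*π + 144/5 = 144/5 + 25*π/2.
||u||_{H^1}^2 = (16/5 + 5*π/2) + (144/5 + 25*π/2) = 32 + 15*π.


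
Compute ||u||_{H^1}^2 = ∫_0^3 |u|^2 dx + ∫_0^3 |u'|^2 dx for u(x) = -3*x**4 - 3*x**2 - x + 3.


||u||_{H^1}^2 = 1097907/14

The H^1 norm (squared) on an interval (0, L) is
  ||u||_{H^1}^2 = ∫_0^L u(x)^2 dx + ∫_0^L u'(x)^2 dx.
Compute u'(x) = -12*x**3 - 6*x - 1.
Then u(x)^2 = 9*x**8 + 18*x**6 + 6*x**5 - 9*x**4 + 6*x**3 - 17*x**2 - 6*x + 9 and u'(x)^2 = 144*x**6 + 144*x**4 + 24*x**3 + 36*x**2 + 12*x + 1.
Integrate each monomial from 0 to 3 using ∫_0^3 c·x^n dx = c·3^(n+1)/(n+1):
  ∫_0^3 u(x)^2 dx = ∫_0^3 (9*x^8 + 18*x^6 + 6*x^5 - 9*x^4 + 6*x^3 - 17*x^2 - 6*x + 9) dx. Term by term:
    ∫_0^3 9*x^8 dx = 19683;  ∫_0^3 18*x^6 dx = 39366/7;  ∫_0^3 6*x^5 dx = 729;
    ∫_0^3 -9*x^4 dx = -2187/5;  ∫_0^3 6*x^3 dx = 243/2;  ∫_0^3 -17*x^2 dx = -153;
    ∫_0^3 -6*x dx = -27;  ∫_0^3 9 dx = 27.
  Sum: 19683 + 39366/7 + 729 − 2187/5 + 243/2 − 153 − 27 + 27 = 1789677/70.
  ∫_0^3 u'(x)^2 dx = ∫_0^3 (144*x^6 + 144*x^4 + 24*x^3 + 36*x^2 + 12*x + 1) dx. Term by term:
    ∫_0^3 144*x^6 dx = 314928/7;  ∫_0^3 144*x^4 dx = 34992/5;  ∫_0^3 24*x^3 dx = 486;
    ∫_0^3 36*x^2 dx = 324;  ∫_0^3 12*x dx = 54;  ∫_0^3 1 dx = 3.
  Sum: 314928/7 + 34992/5 + 486 + 324 + 54 + 3 = 1849929/35.
Adding: ||u||_{H^1}^2 = 1789677/70 + 1849929/35 = 1097907/14.


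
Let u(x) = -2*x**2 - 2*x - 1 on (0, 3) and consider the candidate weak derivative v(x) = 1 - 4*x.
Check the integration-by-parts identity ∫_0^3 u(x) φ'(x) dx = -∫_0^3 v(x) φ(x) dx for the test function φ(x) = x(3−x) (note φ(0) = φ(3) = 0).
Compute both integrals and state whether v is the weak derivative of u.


LHS = 36, RHS = 45/2. No, v is not the weak derivative of u.

u(x) = -2*x**2 - 2*x - 1, classical derivative u'(x) = -4*x - 2.
φ(x) = x(3−x), so φ'(x) = 3 - 2*x.
Note φ(0) = φ(3) = 0, so the boundary term u·φ vanishes.
LHS = ∫_0^3 u(x) φ'(x) dx = ∫_0^3 (4*x^3 - 2*x^2 - 4*x - 3) dx. Term by term:
  ∫_0^3 4*x^3 dx = 81;  ∫_0^3 -2*x^2 dx = -18;  ∫_0^3 -4*x dx = -18;
  ∫_0^3 -3 dx = -9.
Sum: 81 − 18 − 18 − 9 = 36.
So LHS = 36.
∫_0^3 v(x) φ(x) dx = ∫_0^3 (4*x^3 - 13*x^2 + 3*x) dx. Term by term:
  ∫_0^3 4*x^3 dx = 81;  ∫_0^3 -13*x^2 dx = -117;  ∫_0^3 3*x dx = 27/2.
Sum: 81 − 117 + 27/2 = -45/2.
So RHS = -∫_0^3 v(x) φ(x) dx = 45/2.
LHS − RHS = 27/2 ≠ 0, so the identity fails.
(For a valid weak derivative the identity must hold for EVERY test function, in particular this one. The failure shows v is NOT the weak derivative of u.)
Correct weak derivative would be u'(x) = -4*x - 2.


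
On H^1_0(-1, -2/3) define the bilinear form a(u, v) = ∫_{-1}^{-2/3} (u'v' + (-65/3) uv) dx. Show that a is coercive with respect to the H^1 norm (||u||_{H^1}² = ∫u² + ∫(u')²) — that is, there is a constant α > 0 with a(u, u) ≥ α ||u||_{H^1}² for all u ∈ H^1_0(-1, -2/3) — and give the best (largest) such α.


α = (-65 + 27*π^2)/(3*(1 + 9*π^2))

Coercivity of a(·,·) on H^1_0(-1, -2/3) means a(u, u) ≥ α ||u||_{H^1}² for every u ∈ H^1_0.
The interval has length L = 1/3, and Poincaré/coercivity depend only on L. Here a(u, u) = ∫(u')² + (-65/3)·∫u².
Here c = -65/3 < 0 with |c| < (π/L)² = 9*π^2, so coercivity still holds. The condition a(u,u) ≥ α||u||_{H^1}² reads (1−α)∫(u')² ≥ (α−c)∫u². Any admissible α is ≤ 1 (rapidly oscillating u have ∫u²/∫(u')² → 0), and α = 1 would force 0 ≥ (1−c)∫u², impossible since c < 1; so 1−α > 0. By the sharp Poincaré inequality on H^1_0 of an interval of length L, ∫(u')² ≥ (π/L)²∫u² with equality for the first sine mode sin(π(x−x₀)/L) (x₀ the left endpoint), so the inequality holds for all u iff (1−α)(π/L)² ≥ α − c, i.e. α ≤ ((π/L)² + c)/((π/L)² + 1) = (1 + c(L/π)²)/(1 + (L/π)²). (Direct route, valid since c ≤ 0: Poincaré gives c∫u² ≥ c(L/π)²∫(u')², so a(u,u) ≥ (1 + c(L/π)²)∫(u')², while ||u||_{H^1}² ≤ (1 + (L/π)²)∫(u')²; dividing yields the same α.) With (π/L)² = 9*π^2 and c = -65/3, the largest admissible constant is α = ((π/L)² + c)/((π/L)² + 1).
Simplifying, α = (-65 + 27*π^2)/(3*(1 + 9*π^2)).


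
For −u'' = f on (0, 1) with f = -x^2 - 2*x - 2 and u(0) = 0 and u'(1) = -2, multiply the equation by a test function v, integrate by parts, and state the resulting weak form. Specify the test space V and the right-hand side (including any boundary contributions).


V = {v ∈ H^1(0, 1) : v(0) = 0} (test functions vanish at x = 0 where u is specified); weak form: ∫_0^1 u'v' dx = ∫_0^1 (-x^2 - 2*x - 2) v dx − 2·v(1) for all v ∈ V.

Multiply both sides by a test function v and integrate from 0 to 1:
  ∫_0^1 −u''(x) v(x) dx = ∫_0^1 f(x) v(x) dx.
Integrate the LHS by parts once:
  ∫_0^1 −u'' v dx = −[u'(x) v(x)]_0^1 + ∫_0^1 u'(x) v'(x) dx.
Thus ∫_0^1 u'(x) v'(x) dx = ∫_0^1 f(x) v(x) dx + [u'(x) v(x)]_0^1.
Choose V so that boundary terms are either known or forced to vanish.
Mixed BC: u(0) = 0 (Dirichlet) and u'(1) = -2 (Neumann). Define V = {v ∈ H^1(0, 1) : v(0) = 0}. Then [u' v]_0^1 = u'(1)·v(1) − u'(0)·0 = − 2·v(1).
Weak formulation: find u (satisfying any essential BC) such that ∫_0^1 u'(x) v'(x) dx = ∫_0^1 f v dx − 2·v(1) for all v ∈ V (Dirichlet at 0 absorbed into V; Neumann datum at x = 1 contributes the boundary term).
Substituting f(x) = -x^2 - 2*x - 2, the right-hand side is ∫_0^1 (-x^2 - 2*x - 2) v dx − 2·v(1).


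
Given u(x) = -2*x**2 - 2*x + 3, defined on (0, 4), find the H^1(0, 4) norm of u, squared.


||u||_{H^1}^2 = 23788/15

The H^1 norm (squared) on an interval (0, L) is
  ||u||_{H^1}^2 = ∫_0^L u(x)^2 dx + ∫_0^L u'(x)^2 dx.
Compute u'(x) = -4*x - 2.
Then u(x)^2 = 4*x**4 + 8*x**3 - 8*x**2 - 12*x + 9 and u'(x)^2 = 16*x**2 + 16*x + 4.
Integrate each monomial from 0 to 4 using ∫_0^4 c·x^n dx = c·4^(n+1)/(n+1):
  ∫_0^4 u(x)^2 dx = ∫_0^4 (4*x^4 + 8*x^3 - 8*x^2 - 12*x + 9) dx. Term by term:
    ∫_0^4 4*x^4 dx = 4096/5;  ∫_0^4 8*x^3 dx = 512;  ∫_0^4 -8*x^2 dx = -512/3;
    ∫_0^4 -12*x dx = -96;  ∫_0^4 9 dx = 36.
  Sum: 4096/5 + 512 − 512/3 − 96 + 36 = 16508/15.
  ∫_0^4 u'(x)^2 dx = ∫_0^4 (16*x^2 + 16*x + 4) dx. Term by term:
    ∫_0^4 16*x^2 dx = 1024/3;  ∫_0^4 16*x dx = 128;  ∫_0^4 4 dx = 16.
  Sum: 1024/3 + 128 + 16 = 1456/3.
Adding: ||u||_{H^1}^2 = 16508/15 + 1456/3 = 23788/15.


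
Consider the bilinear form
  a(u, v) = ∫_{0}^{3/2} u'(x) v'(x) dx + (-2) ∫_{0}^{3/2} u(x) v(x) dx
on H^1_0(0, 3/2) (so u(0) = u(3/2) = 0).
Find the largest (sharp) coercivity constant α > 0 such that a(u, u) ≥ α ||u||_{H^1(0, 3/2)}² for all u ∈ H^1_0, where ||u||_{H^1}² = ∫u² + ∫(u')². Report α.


α = 2*(-9 + 2*π^2)/(9 + 4*π^2)

Coercivity of a(·,·) on H^1_0(0, 3/2) means a(u, u) ≥ α ||u||_{H^1}² for every u ∈ H^1_0.
The interval has length L = 3/2, and Poincaré/coercivity depend only on L. Here a(u, u) = ∫(u')² + (-2)·∫u².
Here c = -2 < 0 with |c| < (π/L)² = 4*π^2/9, so coercivity still holds. The condition a(u,u) ≥ α||u||_{H^1}² reads (1−α)∫(u')² ≥ (α−c)∫u². Any admissible α is ≤ 1 (rapidly oscillating u have ∫u²/∫(u')² → 0), and α = 1 would force 0 ≥ (1−c)∫u², impossible since c < 1; so 1−α > 0. By the sharp Poincaré inequality on H^1_0 of an interval of length L, ∫(u')² ≥ (π/L)²∫u² with equality for the first sine mode sin(π(x−x₀)/L) (x₀ the left endpoint), so the inequality holds for all u iff (1−α)(π/L)² ≥ α − c, i.e. α ≤ ((π/L)² + c)/((π/L)² + 1) = (1 + c(L/π)²)/(1 + (L/π)²). (Direct route, valid since c ≤ 0: Poincaré gives c∫u² ≥ c(L/π)²∫(u')², so a(u,u) ≥ (1 + c(L/π)²)∫(u')², while ||u||_{H^1}² ≤ (1 + (L/π)²)∫(u')²; dividing yields the same α.) With (π/L)² = 4*π^2/9 and c = -2, the largest admissible constant is α = ((π/L)² + c)/((π/L)² + 1).
Simplifying, α = 2*(-9 + 2*π^2)/(9 + 4*π^2).


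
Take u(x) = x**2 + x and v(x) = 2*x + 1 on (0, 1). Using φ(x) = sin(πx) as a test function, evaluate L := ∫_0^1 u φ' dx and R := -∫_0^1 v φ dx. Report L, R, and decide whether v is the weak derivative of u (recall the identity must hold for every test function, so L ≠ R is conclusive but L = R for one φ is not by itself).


LHS = -4/π, RHS = -4/π. Yes, v = u' weakly.

u(x) = x**2 + x, classical derivative u'(x) = 2*x + 1.
φ(x) = sin(πx), so φ'(x) = π*cos(π*x).
Note φ(0) = φ(1) = 0, so the boundary term u·φ vanishes.
LHS = ∫_0^1 u(x) φ'(x) dx = ∫_0^1 (π*x^2*cos(π*x) + π*x*cos(π*x)) dx. Term by term:
  ∫_0^1 π*x*cos(π*x) dx = -2/π;  ∫_0^1 π*x^2*cos(π*x) dx = -2/π.
Sum: -2/π − 2/π = -4/π.
So LHS = -4/π.
∫_0^1 v(x) φ(x) dx = ∫_0^1 (2*x*sin(π*x) + sin(π*x)) dx. Term by term:
  ∫_0^1 2*x*sin(π*x) dx = 2/π;  ∫_0^1 sin(π*x) dx = 2/π.
Sum: 2/π + 2/π = 4/π.
So RHS = -∫_0^1 v(x) φ(x) dx = -4/π.
LHS = RHS, so the identity holds for this test φ.
Moreover u is smooth here and v(x) = u'(x) = 2*x + 1 pointwise, so the identity holds for every test function. Hence v is the weak derivative of u.


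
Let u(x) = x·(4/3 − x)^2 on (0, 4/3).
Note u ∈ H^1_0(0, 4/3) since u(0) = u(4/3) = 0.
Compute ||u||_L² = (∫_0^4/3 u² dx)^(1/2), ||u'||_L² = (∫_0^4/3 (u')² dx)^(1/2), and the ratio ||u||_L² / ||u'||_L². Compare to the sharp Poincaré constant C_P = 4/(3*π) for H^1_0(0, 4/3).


||u||_L² / ||u'||_L² = 2*sqrt(14)/21 < C_P = 4/(3*π).

u(x) = x·(4/3 − x)^2, so u'(x) = (3*x - 4)*(9*x - 4)/9.
u(x) = x·(4/3 − x)^2 vanishes at x = 0 and x = 4/3, so u ∈ H^1_0(0, 4/3). Differentiate via the product rule and integrate the resulting polynomials term by term.
  ∫_0^4/3 u² dx = ∫_0^4/3 (x^6 - 16*x^5/3 + 32*x^4/3 - 256*x^3/27 + 256*x^2/81) dx. Term by term:
    ∫_0^4/3 x^6 dx = 16384/15309;  ∫_0^4/3 -16*x^5/3 dx = -32768/6561;  ∫_0^4/3 32*x^4/3 dx = 32768/3645;
    ∫_0^4/3 -256*x^3/27 dx = -16384/2187;  ∫_0^4/3 256*x^2/81 dx = 16384/6561.
  Sum: 16384/15309 − 32768/6561 + 32768/3645 − 16384/2187 + 16384/6561 = 16384/229635.
  ∫_0^4/3 (u')² dx = ∫_0^4/3 (9*x^4 - 32*x^3 + 352*x^2/9 - 512*x/27 + 256/81) dx. Term by term:
    ∫_0^4/3 9*x^4 dx = 1024/135;  ∫_0^4/3 -32*x^3 dx = -2048/81;  ∫_0^4/3 352*x^2/9 dx = 22528/729;
    ∫_0^4/3 -512*x/27 dx = -4096/243;  ∫_0^4/3 256/81 dx = 1024/243.
  Sum: 1024/135 − 2048/81 + 22528/729 − 4096/243 + 1024/243 = 2048/3645.
∫_0^4/3 u² dx = 16384/229635, so ||u||_L² = 128*sqrt(35)/2835.
∫_0^4/3 (u')² dx = 2048/3645, so ||u'||_L² = 32*sqrt(10)/135.
Ratio ||u||_L² / ||u'||_L² = 2*sqrt(14)/21.
Sharp Poincaré constant on H^1_0(0, 4/3) is C_P = L/π = 4/(3*π), achieved by sin(3*π/4·x).
A polynomial bump cannot attain the sharp Poincaré constant (only the first sine eigenfunction does), so the ratio is strictly less than C_P, consistent with ||u||_L² ≤ C_P ||u'||_L².


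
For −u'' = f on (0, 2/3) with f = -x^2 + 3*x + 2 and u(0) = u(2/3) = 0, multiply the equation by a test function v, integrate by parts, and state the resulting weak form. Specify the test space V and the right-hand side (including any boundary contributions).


V = H^1_0(0, 2/3) (so v(0) = v(2/3) = 0); weak form: ∫_0^2/3 u'v' dx = ∫_0^2/3 (-x^2 + 3*x + 2) v dx for all v ∈ V.

Multiply both sides by a test function v and integrate from 0 to 2/3:
  ∫_0^2/3 −u''(x) v(x) dx = ∫_0^2/3 f(x) v(x) dx.
Integrate the LHS by parts once:
  ∫_0^2/3 −u'' v dx = −[u'(x) v(x)]_0^2/3 + ∫_0^2/3 u'(x) v'(x) dx.
Thus ∫_0^2/3 u'(x) v'(x) dx = ∫_0^2/3 f(x) v(x) dx + [u'(x) v(x)]_0^2/3.
Choose V so that boundary terms are either known or forced to vanish.
u is Dirichlet: u(0) = u(2/3) = 0. Let V = H^1_0(0, 2/3); then v(0) = v(2/3) = 0, and [u' v]_0^2/3 = 0.
Weak formulation: find u (satisfying any essential BC) such that ∫_0^2/3 u'(x) v'(x) dx = ∫_0^2/3 f v dx for all v ∈ V.
Substituting f(x) = -x^2 + 3*x + 2, the right-hand side is ∫_0^2/3 (-x^2 + 3*x + 2) v dx.


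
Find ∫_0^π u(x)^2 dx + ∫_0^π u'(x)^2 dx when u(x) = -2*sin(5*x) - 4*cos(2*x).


||u||_{H^1(0,π)}^2 = 800/21 + 92*π

u'(x) = 8*sin(2*x) - 10*cos(5*x).
Expand u² and (u')² and integrate term by term on (0, π), using: for integers n ≥ 1, ∫_0^π sin²(nx) dx = ∫_0^π cos²(nx) dx = π/2; for n ≠ n', ∫_0^π sin(nx)sin(n'x) dx = ∫_0^π cos(nx)cos(n'x) dx = 0; and by product-to-sum, ∫_0^π sin(nx)cos(n'x) dx = ½∫_0^π [sin((n+n')x) + sin((n−n')x)] dx, which is 0 when n+n' is even and 2n/(n²−n'²) when n+n' is odd (it need not vanish on (0, π)).
  u² squared terms: (-4)²·∫cos(2x)² dx = 16·π/2 = 8*π;  (-2)²·∫sin(5x)² dx = 4·π/2 = 2*π.
  u² cross terms: 2·(-4)·(-2)·∫cos(2x)·sin(5x) dx = 16·(10/21) = 160/21.
  So ∫_0^π u² dx = 8*π + 2*π + 160/21 = 160/21 + 10*π.
  (u')² squared terms: (-10)²·∫cos(5x)² dx = 100·π/2 = 50*π;  (8)²·∫sin(2x)² dx = 64·π/2 = 32*π.
  (u')² cross terms: 2·(-10)·(8)·∫cos(5x)·sin(2x) dx = -160·(-4/21) = 640/21.
  So ∫_0^π (u')² dx = 50*π + 32*π + 640/21 = 640/21 + 82*π.
||u||_{H^1}^2 = (160/21 + 10*π) + (640/21 + 82*π) = 800/21 + 92*π.


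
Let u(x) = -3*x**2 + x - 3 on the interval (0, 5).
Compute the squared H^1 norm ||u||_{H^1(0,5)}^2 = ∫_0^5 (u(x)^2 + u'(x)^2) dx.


||u||_{H^1}^2 = 40825/6

The H^1 norm (squared) on an interval (0, L) is
  ||u||_{H^1}^2 = ∫_0^L u(x)^2 dx + ∫_0^L u'(x)^2 dx.
Compute u'(x) = 1 - 6*x.
Then u(x)^2 = 9*x**4 - 6*x**3 + 19*x**2 - 6*x + 9 and u'(x)^2 = 36*x**2 - 12*x + 1.
Integrate each monomial from 0 to 5 using ∫_0^5 c·x^n dx = c·5^(n+1)/(n+1):
  ∫_0^5 u(x)^2 dx = ∫_0^5 (9*x^4 - 6*x^3 + 19*x^2 - 6*x + 9) dx. Term by term:
    ∫_0^5 9*x^4 dx = 5625;  ∫_0^5 -6*x^3 dx = -1875/2;  ∫_0^5 19*x^2 dx = 2375/3;
    ∫_0^5 -6*x dx = -75;  ∫_0^5 9 dx = 45.
  Sum: 5625 − 1875/2 + 2375/3 − 75 + 45 = 32695/6.
  ∫_0^5 u'(x)^2 dx = ∫_0^5 (36*x^2 - 12*x + 1) dx. Term by term:
    ∫_0^5 36*x^2 dx = 1500;  ∫_0^5 -12*x dx = -150;  ∫_0^5 1 dx = 5.
  Sum: 1500 − 150 + 5 = 1355.
Adding: ||u||_{H^1}^2 = 32695/6 + 1355 = 40825/6.


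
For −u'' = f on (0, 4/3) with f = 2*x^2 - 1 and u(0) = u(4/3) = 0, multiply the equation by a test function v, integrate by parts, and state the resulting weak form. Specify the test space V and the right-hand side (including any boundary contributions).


V = H^1_0(0, 4/3) (so v(0) = v(4/3) = 0); weak form: ∫_0^4/3 u'v' dx = ∫_0^4/3 (2*x^2 - 1) v dx for all v ∈ V.

Multiply both sides by a test function v and integrate from 0 to 4/3:
  ∫_0^4/3 −u''(x) v(x) dx = ∫_0^4/3 f(x) v(x) dx.
Integrate the LHS by parts once:
  ∫_0^4/3 −u'' v dx = −[u'(x) v(x)]_0^4/3 + ∫_0^4/3 u'(x) v'(x) dx.
Thus ∫_0^4/3 u'(x) v'(x) dx = ∫_0^4/3 f(x) v(x) dx + [u'(x) v(x)]_0^4/3.
Choose V so that boundary terms are either known or forced to vanish.
u is Dirichlet: u(0) = u(4/3) = 0. Let V = H^1_0(0, 4/3); then v(0) = v(4/3) = 0, and [u' v]_0^4/3 = 0.
Weak formulation: find u (satisfying any essential BC) such that ∫_0^4/3 u'(x) v'(x) dx = ∫_0^4/3 f v dx for all v ∈ V.
Substituting f(x) = 2*x^2 - 1, the right-hand side is ∫_0^4/3 (2*x^2 - 1) v dx.


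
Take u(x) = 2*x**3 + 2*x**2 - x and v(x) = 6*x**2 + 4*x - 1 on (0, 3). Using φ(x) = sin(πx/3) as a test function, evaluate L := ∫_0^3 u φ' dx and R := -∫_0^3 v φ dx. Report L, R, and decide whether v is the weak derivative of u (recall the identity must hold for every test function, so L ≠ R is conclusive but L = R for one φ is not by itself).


LHS = -192/π + 648/π^3, RHS = -192/π + 648/π^3. Yes, v = u' weakly.

u(x) = 2*x**3 + 2*x**2 - x, classical derivative u'(x) = 6*x**2 + 4*x - 1.
φ(x) = sin(πx/3), so φ'(x) = π*cos(π*x/3)/3.
Note φ(0) = φ(3) = 0, so the boundary term u·φ vanishes.
LHS = ∫_0^3 u(x) φ'(x) dx = ∫_0^3 (2*π*x^3*cos(π*x/3)/3 + 2*π*x^2*cos(π*x/3)/3 - π*x*cos(π*x/3)/3) dx. Term by term:
  ∫_0^3 -π*x*cos(π*x/3)/3 dx = 6/π;  ∫_0^3 2*π*x^2*cos(π*x/3)/3 dx = -36/π;  ∫_0^3 2*π*x^3*cos(π*x/3)/3 dx = -162/π + 648/π^3.
Sum: 6/π − 36/π + -162/π + 648/π^3 = -192/π + 648/π^3.
So LHS = -192/π + 648/π^3.
∫_0^3 v(x) φ(x) dx = ∫_0^3 (6*x^2*sin(π*x/3) + 4*x*sin(π*x/3) - sin(π*x/3)) dx. Term by term:
  ∫_0^3 -sin(π*x/3) dx = -6/π;  ∫_0^3 4*x*sin(π*x/3) dx = 36/π;  ∫_0^3 6*x^2*sin(π*x/3) dx = -648/π^3 + 162/π.
Sum: -6/π + 36/π + -648/π^3 + 162/π = -648/π^3 + 192/π.
So RHS = -∫_0^3 v(x) φ(x) dx = -192/π + 648/π^3.
LHS = RHS, so the identity holds for this test φ.
Moreover u is smooth here and v(x) = u'(x) = 6*x**2 + 4*x - 1 pointwise, so the identity holds for every test function. Hence v is the weak derivative of u.


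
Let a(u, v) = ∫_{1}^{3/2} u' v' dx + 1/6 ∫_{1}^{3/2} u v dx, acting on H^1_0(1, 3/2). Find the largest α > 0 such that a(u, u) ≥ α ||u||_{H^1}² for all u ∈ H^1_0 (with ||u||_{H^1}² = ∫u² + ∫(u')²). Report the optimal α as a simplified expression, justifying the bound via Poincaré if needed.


α = (1 + 24*π^2)/(6*(1 + 4*π^2))

Coercivity of a(·,·) on H^1_0(1, 3/2) means a(u, u) ≥ α ||u||_{H^1}² for every u ∈ H^1_0.
The interval has length L = 1/2, and Poincaré/coercivity depend only on L. Here a(u, u) = ∫(u')² + (1/6)·∫u².
Here 0 < c = 1/6 < 1. The condition a(u,u) ≥ α||u||_{H^1}² reads (1−α)∫(u')² ≥ (α−c)∫u². Any admissible α is ≤ 1 (rapidly oscillating u have ∫u²/∫(u')² → 0), and α = 1 would force 0 ≥ (1−c)∫u², impossible since c < 1; so 1−α > 0. By the sharp Poincaré inequality on H^1_0 of an interval of length L, ∫(u')² ≥ (π/L)²∫u² with equality for the first sine mode sin(π(x−x₀)/L) (x₀ the left endpoint), so the inequality holds for all u iff (1−α)(π/L)² ≥ α − c, i.e. α ≤ ((π/L)² + c)/((π/L)² + 1) = (1 + c(L/π)²)/(1 + (L/π)²). With (π/L)² = 4*π^2 and c = 1/6, the largest admissible constant is α = ((π/L)² + c)/((π/L)² + 1).
Simplifying, α = (1 + 24*π^2)/(6*(1 + 4*π^2)).


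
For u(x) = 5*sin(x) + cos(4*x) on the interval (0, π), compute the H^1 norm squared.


||u||_{H^1(0,π)}^2 = -68/3 + 67*π/2

u'(x) = -4*sin(4*x) + 5*cos(x).
Expand u² and (u')² and integrate term by term on (0, π), using: for integers n ≥ 1, ∫_0^π sin²(nx) dx = ∫_0^π cos²(nx) dx = π/2; for n ≠ n', ∫_0^π sin(nx)sin(n'x) dx = ∫_0^π cos(nx)cos(n'x) dx = 0; and by product-to-sum, ∫_0^π sin(nx)cos(n'x) dx = ½∫_0^π [sin((n+n')x) + sin((n−n')x)] dx, which is 0 when n+n' is even and 2n/(n²−n'²) when n+n' is odd (it need not vanish on (0, π)).
  u² squared terms: (5)²·∫sin(x)² dx = 25·π/2 = 25*π/2;  (1)²·∫cos(4x)² dx = 1·π/2 = π/2.
  u² cross terms: 2·(5)·(1)·∫sin(x)·cos(4x) dx = 10·(-2/15) = -4/3.
  So ∫_0^π u² dx = 25*π/2 + π/2 − 4/3 = -4/3 + 13*π.
  (u')² squared terms: (-4)²·∫sin(4x)² dx = 16·π/2 = 8*π;  (5)²·∫cos(x)² dx = 25·π/2 = 25*π/2.
  (u')² cross terms: 2·(-4)·(5)·∫sin(4x)·cos(x) dx = -40·(8/15) = -64/3.
  So ∫_0^π (u')² dx = 8*π + 25*π/2 − 64/3 = -64/3 + 41*π/2.
||u||_{H^1}^2 = (-4/3 + 13*π) + (-64/3 + 41*π/2) = -68/3 + 67*π/2.


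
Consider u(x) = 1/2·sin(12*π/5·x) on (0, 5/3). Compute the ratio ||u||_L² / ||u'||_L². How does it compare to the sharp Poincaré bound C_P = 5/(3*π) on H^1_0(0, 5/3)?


||u||_L² / ||u'||_L² = 5/(12*π) < C_P = 5/(3*π).

u(x) = 1/2·sin(12*π/5·x), so u'(x) = 6*π*cos(12*π*x/5)/5.
Writing u(x) = A·sin(kπx/L) with A = 1/2 and k = 4, use ∫_0^L sin²(kπx/L) dx = L/2 and ∫_0^L cos²(kπx/L) dx = L/2.
u² = 1/4·sin²(12*π/5·x) and (u')² = 36*π^2/25·cos²(12*π/5·x), and each of sin², cos² integrates to L/2 = 5/6 over (0, 5/3).
∫_0^5/3 u² dx = 5/24, so ||u||_L² = sqrt(30)/12.
∫_0^5/3 (u')² dx = 6*π^2/5, so ||u'||_L² = sqrt(30)*π/5.
Ratio ||u||_L² / ||u'||_L² = 5/(12*π).
Sharp Poincaré constant on H^1_0(0, 5/3) is C_P = L/π = 5/(3*π), achieved by sin(3*π/5·x).
This is the k = 4 harmonic; the ratio L/(kπ) is strictly less than C_P = L/π, consistent with the sharp inequality ||u||_L² ≤ C_P ||u'||_L².


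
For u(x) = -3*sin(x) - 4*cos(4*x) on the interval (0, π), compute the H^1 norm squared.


||u||_{H^1(0,π)}^2 = -272/5 + 145*π

u'(x) = 16*sin(4*x) - 3*cos(x).
Expand u² and (u')² and integrate term by term on (0, π), using: for integers n ≥ 1, ∫_0^π sin²(nx) dx = ∫_0^π cos²(nx) dx = π/2; for n ≠ n', ∫_0^π sin(nx)sin(n'x) dx = ∫_0^π cos(nx)cos(n'x) dx = 0; and by product-to-sum, ∫_0^π sin(nx)cos(n'x) dx = ½∫_0^π [sin((n+n')x) + sin((n−n')x)] dx, which is 0 when n+n' is even and 2n/(n²−n'²) when n+n' is odd (it need not vanish on (0, π)).
  u² squared terms: (-4)²·∫cos(4x)² dx = 16·π/2 = 8*π;  (-3)²·∫sin(x)² dx = 9·π/2 = 9*π/2.
  u² cross terms: 2·(-4)·(-3)·∫cos(4x)·sin(x) dx = 24·(-2/15) = -16/5.
  So ∫_0^π u² dx = 8*π + 9*π/2 − 16/5 = -16/5 + 25*π/2.
  (u')² squared terms: (-3)²·∫cos(x)² dx = 9·π/2 = 9*π/2;  (16)²·∫sin(4x)² dx = 256·π/2 = 128*π.
  (u')² cross terms: 2·(-3)·(16)·∫cos(x)·sin(4x) dx = -96·(8/15) = -256/5.
  So ∫_0^π (u')² dx = 9*π/2 + 128*π − 256/5 = -256/5 + 265*π/2.
||u||_{H^1}^2 = (-16/5 + 25*π/2) + (-256/5 + 265*π/2) = -272/5 + 145*π.


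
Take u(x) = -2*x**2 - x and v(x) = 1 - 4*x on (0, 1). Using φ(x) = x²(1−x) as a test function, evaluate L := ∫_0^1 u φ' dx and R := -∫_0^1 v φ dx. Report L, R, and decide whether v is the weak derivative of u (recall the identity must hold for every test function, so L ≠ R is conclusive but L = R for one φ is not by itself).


LHS = 17/60, RHS = 7/60. No, v is not the weak derivative of u.

u(x) = -2*x**2 - x, classical derivative u'(x) = -4*x - 1.
φ(x) = x²(1−x), so φ'(x) = x*(2 - 3*x).
Note φ(0) = φ(1) = 0, so the boundary term u·φ vanishes.
LHS = ∫_0^1 u(x) φ'(x) dx = ∫_0^1 (6*x^4 - x^3 - 2*x^2) dx. Term by term:
  ∫_0^1 6*x^4 dx = 6/5;  ∫_0^1 -x^3 dx = -1/4;  ∫_0^1 -2*x^2 dx = -2/3.
Sum: 6/5 − 1/4 − 2/3 = 17/60.
So LHS = 17/60.
∫_0^1 v(x) φ(x) dx = ∫_0^1 (4*x^4 - 5*x^3 + x^2) dx. Term by term:
  ∫_0^1 4*x^4 dx = 4/5;  ∫_0^1 -5*x^3 dx = -5/4;  ∫_0^1 x^2 dx = 1/3.
Sum: 4/5 − 5/4 + 1/3 = -7/60.
So RHS = -∫_0^1 v(x) φ(x) dx = 7/60.
LHS − RHS = 1/6 ≠ 0, so the identity fails.
(For a valid weak derivative the identity must hold for EVERY test function, in particular this one. The failure shows v is NOT the weak derivative of u.)
Correct weak derivative would be u'(x) = -4*x - 1.


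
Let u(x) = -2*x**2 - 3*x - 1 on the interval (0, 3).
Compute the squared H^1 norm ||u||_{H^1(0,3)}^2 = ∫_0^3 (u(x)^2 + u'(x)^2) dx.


||u||_{H^1}^2 = 4317/5

The H^1 norm (squared) on an interval (0, L) is
  ||u||_{H^1}^2 = ∫_0^L u(x)^2 dx + ∫_0^L u'(x)^2 dx.
Compute u'(x) = -4*x - 3.
Then u(x)^2 = 4*x**4 + 12*x**3 + 13*x**2 + 6*x + 1 and u'(x)^2 = 16*x**2 + 24*x + 9.
Integrate each monomial from 0 to 3 using ∫_0^3 c·x^n dx = c·3^(n+1)/(n+1):
  ∫_0^3 u(x)^2 dx = ∫_0^3 (4*x^4 + 12*x^3 + 13*x^2 + 6*x + 1) dx. Term by term:
    ∫_0^3 4*x^4 dx = 972/5;  ∫_0^3 12*x^3 dx = 243;  ∫_0^3 13*x^2 dx = 117;
    ∫_0^3 6*x dx = 27;  ∫_0^3 1 dx = 3.
  Sum: 972/5 + 243 + 117 + 27 + 3 = 2922/5.
  ∫_0^3 u'(x)^2 dx = ∫_0^3 (16*x^2 + 24*x + 9) dx. Term by term:
    ∫_0^3 16*x^2 dx = 144;  ∫_0^3 24*x dx = 108;  ∫_0^3 9 dx = 27.
  Sum: 144 + 108 + 27 = 279.
Adding: ||u||_{H^1}^2 = 2922/5 + 279 = 4317/5.


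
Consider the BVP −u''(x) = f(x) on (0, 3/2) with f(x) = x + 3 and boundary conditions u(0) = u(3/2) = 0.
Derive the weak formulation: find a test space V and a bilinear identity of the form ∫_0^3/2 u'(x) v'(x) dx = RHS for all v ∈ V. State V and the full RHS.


V = H^1_0(0, 3/2) (so v(0) = v(3/2) = 0); weak form: ∫_0^3/2 u'v' dx = ∫_0^3/2 (x + 3) v dx for all v ∈ V.

Multiply both sides by a test function v and integrate from 0 to 3/2:
  ∫_0^3/2 −u''(x) v(x) dx = ∫_0^3/2 f(x) v(x) dx.
Integrate the LHS by parts once:
  ∫_0^3/2 −u'' v dx = −[u'(x) v(x)]_0^3/2 + ∫_0^3/2 u'(x) v'(x) dx.
Thus ∫_0^3/2 u'(x) v'(x) dx = ∫_0^3/2 f(x) v(x) dx + [u'(x) v(x)]_0^3/2.
Choose V so that boundary terms are either known or forced to vanish.
u is Dirichlet: u(0) = u(3/2) = 0. Let V = H^1_0(0, 3/2); then v(0) = v(3/2) = 0, and [u' v]_0^3/2 = 0.
Weak formulation: find u (satisfying any essential BC) such that ∫_0^3/2 u'(x) v'(x) dx = ∫_0^3/2 f v dx for all v ∈ V.
Substituting f(x) = x + 3, the right-hand side is ∫_0^3/2 (x + 3) v dx.


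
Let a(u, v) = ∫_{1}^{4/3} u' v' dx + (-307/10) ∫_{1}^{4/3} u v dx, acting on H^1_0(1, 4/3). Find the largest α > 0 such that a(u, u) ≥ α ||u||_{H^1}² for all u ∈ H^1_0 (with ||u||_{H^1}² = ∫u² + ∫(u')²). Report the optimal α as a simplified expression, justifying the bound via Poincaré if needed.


α = (-307 + 90*π^2)/(10*(1 + 9*π^2))

Coercivity of a(·,·) on H^1_0(1, 4/3) means a(u, u) ≥ α ||u||_{H^1}² for every u ∈ H^1_0.
The interval has length L = 1/3, and Poincaré/coercivity depend only on L. Here a(u, u) = ∫(u')² + (-307/10)·∫u².
Here c = -307/10 < 0 with |c| < (π/L)² = 9*π^2, so coercivity still holds. The condition a(u,u) ≥ α||u||_{H^1}² reads (1−α)∫(u')² ≥ (α−c)∫u². Any admissible α is ≤ 1 (rapidly oscillating u have ∫u²/∫(u')² → 0), and α = 1 would force 0 ≥ (1−c)∫u², impossible since c < 1; so 1−α > 0. By the sharp Poincaré inequality on H^1_0 of an interval of length L, ∫(u')² ≥ (π/L)²∫u² with equality for the first sine mode sin(π(x−x₀)/L) (x₀ the left endpoint), so the inequality holds for all u iff (1−α)(π/L)² ≥ α − c, i.e. α ≤ ((π/L)² + c)/((π/L)² + 1) = (1 + c(L/π)²)/(1 + (L/π)²). (Direct route, valid since c ≤ 0: Poincaré gives c∫u² ≥ c(L/π)²∫(u')², so a(u,u) ≥ (1 + c(L/π)²)∫(u')², while ||u||_{H^1}² ≤ (1 + (L/π)²)∫(u')²; dividing yields the same α.) With (π/L)² = 9*π^2 and c = -307/10, the largest admissible constant is α = ((π/L)² + c)/((π/L)² + 1).
Simplifying, α = (-307 + 90*π^2)/(10*(1 + 9*π^2)).
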